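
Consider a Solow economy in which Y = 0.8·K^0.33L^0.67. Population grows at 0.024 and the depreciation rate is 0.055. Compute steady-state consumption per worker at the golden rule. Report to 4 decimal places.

c_gold ≈ 0.9711

n + δ = 0.024 + 0.055 = 0.079.
Maximizing c = f(k) − (n+δ)·k gives f'(k) = n+δ, i.e. 0.33·0.8·k^(0.33−1) = 0.079, so k_gold = (0.33·0.8/0.079)^(1/0.67) ≈ 6.0542.
y_gold = 0.8·6.0542^0.33 ≈ 1.4493.
c_gold = y_gold − (n+δ)·k_gold = 1.4493 − 0.079·6.0542 ≈ 0.9711.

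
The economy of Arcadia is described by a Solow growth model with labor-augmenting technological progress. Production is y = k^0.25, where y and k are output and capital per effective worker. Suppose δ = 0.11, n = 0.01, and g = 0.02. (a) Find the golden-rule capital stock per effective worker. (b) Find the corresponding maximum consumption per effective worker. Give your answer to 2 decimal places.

(a) k_gold ≈ 2.17; (b) c_gold ≈ 0.91

Capital per effective worker breaks even when investment replaces (n + g + δ)·k; here n + g + δ = 0.14.
Golden rule sets MPK = n+g+δ: 0.25·k^(0.25−1) = 0.14, so k_gold = (0.25/0.14)^(1/0.75) ≈ 2.1665.
y_gold = 2.1665^0.25 ≈ 1.2132; c_gold = y_gold − 0.14·k_gold ≈ 0.9099.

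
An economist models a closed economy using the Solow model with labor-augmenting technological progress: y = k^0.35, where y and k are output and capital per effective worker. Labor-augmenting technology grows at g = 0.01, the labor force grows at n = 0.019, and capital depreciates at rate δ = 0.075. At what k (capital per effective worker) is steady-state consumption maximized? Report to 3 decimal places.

k_gold ≈ 6.469

The effective depreciation rate is n + g + δ = 0.019 + 0.01 + 0.075 = 0.104.
Setting f'(k) = n+g+δ gives 0.35·k^(0.35−1) = 0.104, hence k_gold = (0.35/0.104)^(1/0.65) ≈ 6.4688.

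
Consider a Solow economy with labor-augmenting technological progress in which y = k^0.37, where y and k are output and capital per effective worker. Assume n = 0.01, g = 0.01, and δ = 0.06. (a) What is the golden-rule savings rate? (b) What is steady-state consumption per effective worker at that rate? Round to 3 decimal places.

Break-even investment rate: n + g + δ = 0.01 + 0.01 + 0.06 = 0.08.
For Cobb-Douglas, s_gold equals capital's share: s_gold = 0.37.
Golden rule sets MPK = n+g+δ: 0.37·k^(0.37−1) = 0.08, so k_gold = (0.37/0.08)^(1/0.63) ≈ 11.3693.
y_gold = 11.3693^0.37 ≈ 2.4582; c_gold = (1−0.37)·y_gold ≈ 1.5487.

(a) s_gold = 0.370; (b) c_gold ≈ 1.549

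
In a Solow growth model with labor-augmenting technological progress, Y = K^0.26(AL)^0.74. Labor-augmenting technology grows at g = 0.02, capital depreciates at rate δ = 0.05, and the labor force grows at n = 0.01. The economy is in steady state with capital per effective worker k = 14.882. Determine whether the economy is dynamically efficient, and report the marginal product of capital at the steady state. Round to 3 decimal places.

Capital per effective worker breaks even when investment replaces (n + g + δ)·k; here n + g + δ = 0.08.
MPK = 0.26·k^(0.26−1) = 0.26·14.882^(-0.74) ≈ 0.0353.
MPK < 0.08, so the economy is dynamically inefficient (over-saving).

dynamically inefficient; MPK ≈ 0.035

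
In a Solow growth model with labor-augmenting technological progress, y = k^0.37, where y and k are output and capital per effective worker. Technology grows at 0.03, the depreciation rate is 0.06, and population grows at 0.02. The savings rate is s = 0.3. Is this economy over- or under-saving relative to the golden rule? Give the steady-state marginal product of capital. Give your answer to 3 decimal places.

Capital per effective worker breaks even when investment replaces (n + g + δ)·k; here n + g + δ = 0.11.
Steady-state k*: s·k^0.37 = 0.11·k gives k* = (0.3/0.11)^(1/0.63) ≈ 4.9162.
MPK = 0.37·4.9162^(-0.63) ≈ 0.1357.
MPK > n+g+δ = 0.11, so the economy is dynamically efficient (under-saving).

under-saving; MPK ≈ 0.136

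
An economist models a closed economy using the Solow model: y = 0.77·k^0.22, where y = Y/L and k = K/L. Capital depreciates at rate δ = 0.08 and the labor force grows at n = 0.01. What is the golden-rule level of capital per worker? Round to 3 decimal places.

Break-even investment rate: n + δ = 0.01 + 0.08 = 0.09.
Golden rule sets MPK = n+δ: 0.22·0.77·k^(0.22−1) = 0.09, so k_gold = (0.22·0.77/0.09)^(1/0.78) ≈ 2.2498.

k_gold ≈ 2.250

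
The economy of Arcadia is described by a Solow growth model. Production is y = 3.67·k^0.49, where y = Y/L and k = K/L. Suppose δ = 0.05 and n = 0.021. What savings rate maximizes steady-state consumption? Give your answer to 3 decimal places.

Break-even investment rate: n + δ = 0.021 + 0.05 = 0.071.
At the golden rule MPK = n+δ, and in any Cobb-Douglas steady state s = (n+δ)·k/y = MPK·k/y = capital's share 0.49.

s_gold = 0.490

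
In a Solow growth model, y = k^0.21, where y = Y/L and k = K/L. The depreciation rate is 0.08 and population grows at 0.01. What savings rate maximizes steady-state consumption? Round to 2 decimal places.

Break-even investment rate: n + δ = 0.01 + 0.08 = 0.09.
At the golden rule MPK = n+δ, and in any Cobb-Douglas steady state s = (n+δ)·k/y = MPK·k/y = capital's share 0.21.

s_gold = 0.21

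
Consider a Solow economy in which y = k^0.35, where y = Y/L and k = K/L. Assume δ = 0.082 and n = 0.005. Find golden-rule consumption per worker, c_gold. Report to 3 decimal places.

c_gold ≈ 1.375

The effective depreciation rate is n + δ = 0.005 + 0.082 = 0.087.
Setting f'(k) = n+δ gives 0.35·k^(0.35−1) = 0.087, hence k_gold = (0.35/0.087)^(1/0.65) ≈ 8.5129.
y_gold = 8.5129^0.35 ≈ 2.1161.
c_gold = y_gold − (n+δ)·k_gold = 2.1161 − 0.087·8.5129 ≈ 1.3754.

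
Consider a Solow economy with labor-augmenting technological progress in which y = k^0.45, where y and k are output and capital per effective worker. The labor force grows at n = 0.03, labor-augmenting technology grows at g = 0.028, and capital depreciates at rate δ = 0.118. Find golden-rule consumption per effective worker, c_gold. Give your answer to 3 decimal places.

Capital per effective worker breaks even when investment replaces (n + g + δ)·k; here n + g + δ = 0.176.
Golden rule sets MPK = n+g+δ: 0.45·k^(0.45−1) = 0.176, so k_gold = (0.45/0.176)^(1/0.55) ≈ 5.5115.
y_gold = 5.5115^0.45 ≈ 2.1556.
c_gold = y_gold − (n+g+δ)·k_gold = 2.1556 − 0.176·5.5115 ≈ 1.1856.

c_gold ≈ 1.186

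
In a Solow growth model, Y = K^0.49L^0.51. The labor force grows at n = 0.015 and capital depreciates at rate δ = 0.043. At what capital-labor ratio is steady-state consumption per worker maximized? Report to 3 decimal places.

k_gold ≈ 65.644

The effective depreciation rate is n + δ = 0.015 + 0.043 = 0.058.
At the golden rule the marginal product of capital equals n+δ: 0.49·k^(0.49−1) = 0.058. Solving, k_gold = (0.49/0.058)^(1/0.51) ≈ 65.6436.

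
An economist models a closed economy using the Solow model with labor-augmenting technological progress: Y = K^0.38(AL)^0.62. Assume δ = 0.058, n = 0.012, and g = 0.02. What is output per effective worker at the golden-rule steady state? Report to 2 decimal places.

Break-even investment rate: n + g + δ = 0.012 + 0.02 + 0.058 = 0.09.
Setting f'(k) = n+g+δ gives 0.38·k^(0.38−1) = 0.09, hence k_gold = (0.38/0.09)^(1/0.62) ≈ 10.2079.
Output: y_gold = k_gold^0.38 = 10.2079^0.38 ≈ 2.4177.

y_gold ≈ 2.42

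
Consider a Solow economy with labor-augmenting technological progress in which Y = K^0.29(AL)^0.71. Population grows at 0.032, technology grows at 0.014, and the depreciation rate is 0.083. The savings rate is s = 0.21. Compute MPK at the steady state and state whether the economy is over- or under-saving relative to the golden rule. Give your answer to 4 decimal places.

under-saving; MPK ≈ 0.1781

Capital per effective worker breaks even when investment replaces (n + g + δ)·k; here n + g + δ = 0.129.
Steady-state k*: s·k^0.29 = 0.129·k gives k* = (0.21/0.129)^(1/0.71) ≈ 1.9864.
MPK = 0.29·1.9864^(-0.71) ≈ 0.1781.
MPK > n+g+δ = 0.129, so the economy is dynamically efficient (under-saving).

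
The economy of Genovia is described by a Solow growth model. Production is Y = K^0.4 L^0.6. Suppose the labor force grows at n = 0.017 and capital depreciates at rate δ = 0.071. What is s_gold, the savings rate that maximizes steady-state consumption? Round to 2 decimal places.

Break-even investment rate: n + δ = 0.017 + 0.071 = 0.088.
At the golden rule MPK = n+δ, and in any Cobb-Douglas steady state s = (n+δ)·k/y = MPK·k/y = capital's share 0.4.

s_gold = 0.40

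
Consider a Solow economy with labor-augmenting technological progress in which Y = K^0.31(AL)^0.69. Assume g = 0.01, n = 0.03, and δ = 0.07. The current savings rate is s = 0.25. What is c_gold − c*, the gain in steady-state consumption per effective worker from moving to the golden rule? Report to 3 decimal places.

Δc ≈ 0.014

n + g + δ = 0.03 + 0.01 + 0.07 = 0.11.
Current steady state (s = 0.25): k* = (0.25/0.11)^(1/0.69) ≈ 3.2865, y* = 3.2865^0.31 ≈ 1.4461, c* = (1−0.25)·1.4461 ≈ 1.0845.
At the golden rule the marginal product of capital equals n+g+δ: 0.31·k^(0.31−1) = 0.11. Solving, k_gold = (0.31/0.11)^(1/0.69) ≈ 4.4888.
y_gold = 4.4888^0.31 ≈ 1.5928, c_gold = y_gold − 0.11·k_gold ≈ 1.0990.
Gain: Δc = 1.0990 − 1.0845 ≈ 0.0145.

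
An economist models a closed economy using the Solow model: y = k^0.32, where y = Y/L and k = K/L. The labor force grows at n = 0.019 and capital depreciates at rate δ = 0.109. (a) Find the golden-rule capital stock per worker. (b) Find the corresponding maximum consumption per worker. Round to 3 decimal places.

The effective depreciation rate is n + δ = 0.019 + 0.109 = 0.128.
Setting f'(k) = n+δ gives 0.32·k^(0.32−1) = 0.128, hence k_gold = (0.32/0.128)^(1/0.68) ≈ 3.8477.
y_gold = 3.8477^0.32 ≈ 1.5391; c_gold = y_gold − 0.128·k_gold ≈ 1.0466.

(a) k_gold ≈ 3.848; (b) c_gold ≈ 1.047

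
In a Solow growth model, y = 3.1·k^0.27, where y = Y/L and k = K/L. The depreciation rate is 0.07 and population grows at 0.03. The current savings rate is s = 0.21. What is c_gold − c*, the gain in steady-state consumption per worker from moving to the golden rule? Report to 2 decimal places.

Δc ≈ 0.07

n + δ = 0.03 + 0.07 = 0.1.
Current steady state (s = 0.21): k* = (0.21·3.1/0.1)^(1/0.73) ≈ 13.0165, y* = 3.1·13.0165^0.27 ≈ 6.1983, c* = (1−0.21)·6.1983 ≈ 4.8967.
Setting f'(k) = n+δ gives 0.27·3.1·k^(0.27−1) = 0.1, hence k_gold = (0.27·3.1/0.1)^(1/0.73) ≈ 18.3657.
y_gold = 3.1·18.3657^0.27 ≈ 6.8021, c_gold = y_gold − 0.1·k_gold ≈ 4.9655.
Gain: Δc = 4.9655 − 4.8967 ≈ 0.0689.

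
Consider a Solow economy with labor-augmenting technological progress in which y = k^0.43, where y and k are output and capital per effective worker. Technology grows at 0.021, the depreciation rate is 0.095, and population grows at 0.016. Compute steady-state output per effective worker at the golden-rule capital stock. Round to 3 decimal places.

Capital per effective worker breaks even when investment replaces (n + g + δ)·k; here n + g + δ = 0.132.
Maximizing c = f(k) − (n+g+δ)·k gives f'(k) = n+g+δ, i.e. 0.43·k^(0.43−1) = 0.132, so k_gold = (0.43/0.132)^(1/0.57) ≈ 7.9399.
Output: y_gold = k_gold^0.43 = 7.9399^0.43 ≈ 2.4374.

y_gold ≈ 2.437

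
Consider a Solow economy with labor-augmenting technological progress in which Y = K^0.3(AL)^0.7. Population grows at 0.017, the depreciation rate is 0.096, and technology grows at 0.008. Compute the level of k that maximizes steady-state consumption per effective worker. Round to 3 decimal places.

Capital per effective worker breaks even when investment replaces (n + g + δ)·k; here n + g + δ = 0.121.
Golden rule sets MPK = n+g+δ: 0.3·k^(0.3−1) = 0.121, so k_gold = (0.3/0.121)^(1/0.7) ≈ 3.6588.

k_gold ≈ 3.659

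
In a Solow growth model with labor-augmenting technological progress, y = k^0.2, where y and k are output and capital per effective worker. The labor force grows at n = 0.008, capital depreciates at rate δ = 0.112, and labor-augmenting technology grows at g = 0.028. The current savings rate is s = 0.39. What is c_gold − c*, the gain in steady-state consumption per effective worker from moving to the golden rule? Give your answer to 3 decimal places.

The effective depreciation rate is n + g + δ = 0.008 + 0.028 + 0.112 = 0.148.
Current steady state (s = 0.39): k* = (0.39/0.148)^(1/0.8) ≈ 3.3574, y* = 3.3574^0.2 ≈ 1.2741, c* = (1−0.39)·1.2741 ≈ 0.7772.
Setting f'(k) = n+g+δ gives 0.2·k^(0.2−1) = 0.148, hence k_gold = (0.2/0.148)^(1/0.8) ≈ 1.4570.
y_gold = 1.4570^0.2 ≈ 1.0782, c_gold = y_gold − 0.148·k_gold ≈ 0.8625.
Gain: Δc = 0.8625 − 0.7772 ≈ 0.0853.

Δc ≈ 0.085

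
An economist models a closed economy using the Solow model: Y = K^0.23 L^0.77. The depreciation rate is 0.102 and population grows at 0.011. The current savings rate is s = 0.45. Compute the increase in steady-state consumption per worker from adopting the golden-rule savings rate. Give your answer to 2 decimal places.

Capital per worker breaks even when investment replaces (n + δ)·k; here n + δ = 0.113.
Current steady state (s = 0.45): k* = (0.45/0.113)^(1/0.77) ≈ 6.0172, y* = 6.0172^0.23 ≈ 1.5110, c* = (1−0.45)·1.5110 ≈ 0.8310.
At the golden rule the marginal product of capital equals n+δ: 0.23·k^(0.23−1) = 0.113. Solving, k_gold = (0.23/0.113)^(1/0.77) ≈ 2.5168.
y_gold = 2.5168^0.23 ≈ 1.2365, c_gold = y_gold − 0.113·k_gold ≈ 0.9521.
Gain: Δc = 0.9521 − 0.8310 ≈ 0.1211.

Δc ≈ 0.12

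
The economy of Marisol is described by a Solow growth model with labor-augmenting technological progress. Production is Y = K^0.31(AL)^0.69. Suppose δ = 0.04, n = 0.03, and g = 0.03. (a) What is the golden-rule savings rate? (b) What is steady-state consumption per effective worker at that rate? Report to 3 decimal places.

Break-even investment rate: n + g + δ = 0.03 + 0.03 + 0.04 = 0.1.
For Cobb-Douglas, s_gold equals capital's share: s_gold = 0.31.
Setting f'(k) = n+g+δ gives 0.31·k^(0.31−1) = 0.1, hence k_gold = (0.31/0.1)^(1/0.69) ≈ 5.1537.
y_gold = 5.1537^0.31 ≈ 1.6625; c_gold = (1−0.31)·y_gold ≈ 1.1471.

(a) s_gold = 0.310; (b) c_gold ≈ 1.147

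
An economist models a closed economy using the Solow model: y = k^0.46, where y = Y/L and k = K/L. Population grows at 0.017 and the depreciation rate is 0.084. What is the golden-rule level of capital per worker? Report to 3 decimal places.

n + δ = 0.017 + 0.084 = 0.101.
At the golden rule the marginal product of capital equals n+δ: 0.46·k^(0.46−1) = 0.101. Solving, k_gold = (0.46/0.101)^(1/0.54) ≈ 16.5702.

k_gold ≈ 16.570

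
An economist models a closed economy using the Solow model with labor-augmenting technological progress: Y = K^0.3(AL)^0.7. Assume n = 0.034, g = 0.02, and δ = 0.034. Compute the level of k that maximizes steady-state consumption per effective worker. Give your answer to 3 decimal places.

n + g + δ = 0.034 + 0.02 + 0.034 = 0.088.
At the golden rule the marginal product of capital equals n+g+δ: 0.3·k^(0.3−1) = 0.088. Solving, k_gold = (0.3/0.088)^(1/0.7) ≈ 5.7665.

k_gold ≈ 5.766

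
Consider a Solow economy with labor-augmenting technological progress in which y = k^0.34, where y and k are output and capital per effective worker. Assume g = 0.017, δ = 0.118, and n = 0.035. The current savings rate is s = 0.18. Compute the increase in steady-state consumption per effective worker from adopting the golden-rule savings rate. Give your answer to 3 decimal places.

Δc ≈ 0.099

Break-even investment rate: n + g + δ = 0.035 + 0.017 + 0.118 = 0.17.
Current steady state (s = 0.18): k* = (0.18/0.17)^(1/0.66) ≈ 1.0905, y* = 1.0905^0.34 ≈ 1.0299, c* = (1−0.18)·1.0299 ≈ 0.8445.
Maximizing c = f(k) − (n+g+δ)·k gives f'(k) = n+g+δ, i.e. 0.34·k^(0.34−1) = 0.17, so k_gold = (0.34/0.17)^(1/0.66) ≈ 2.8583.
y_gold = 2.8583^0.34 ≈ 1.4291, c_gold = y_gold − 0.17·k_gold ≈ 0.9432.
Gain: Δc = 0.9432 − 0.8445 ≈ 0.0987.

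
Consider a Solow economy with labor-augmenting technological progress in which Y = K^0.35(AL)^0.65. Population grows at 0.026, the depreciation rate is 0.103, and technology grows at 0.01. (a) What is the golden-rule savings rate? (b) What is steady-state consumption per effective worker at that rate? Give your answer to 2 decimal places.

(a) s_gold = 0.35; (b) c_gold ≈ 1.07

Break-even investment rate: n + g + δ = 0.026 + 0.01 + 0.103 = 0.139.
For Cobb-Douglas, s_gold equals capital's share: s_gold = 0.35.
Maximizing c = f(k) − (n+g+δ)·k gives f'(k) = n+g+δ, i.e. 0.35·k^(0.35−1) = 0.139, so k_gold = (0.35/0.139)^(1/0.65) ≈ 4.1400.
y_gold = 4.1400^0.35 ≈ 1.6442; c_gold = (1−0.35)·y_gold ≈ 1.0687.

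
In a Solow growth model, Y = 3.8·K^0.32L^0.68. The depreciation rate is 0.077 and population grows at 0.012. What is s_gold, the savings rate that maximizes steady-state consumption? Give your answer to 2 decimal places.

s_gold = 0.32

n + δ = 0.012 + 0.077 = 0.089.
At the golden rule MPK = n+δ, and in any Cobb-Douglas steady state s = (n+δ)·k/y = MPK·k/y = capital's share 0.32.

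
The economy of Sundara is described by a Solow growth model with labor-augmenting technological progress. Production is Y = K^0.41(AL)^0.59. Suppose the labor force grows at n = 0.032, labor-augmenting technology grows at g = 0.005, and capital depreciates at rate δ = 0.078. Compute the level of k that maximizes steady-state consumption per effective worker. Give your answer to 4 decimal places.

k_gold ≈ 8.6246

n + g + δ = 0.032 + 0.005 + 0.078 = 0.115.
Maximizing c = f(k) − (n+g+δ)·k gives f'(k) = n+g+δ, i.e. 0.41·k^(0.41−1) = 0.115, so k_gold = (0.41/0.115)^(1/0.59) ≈ 8.6246.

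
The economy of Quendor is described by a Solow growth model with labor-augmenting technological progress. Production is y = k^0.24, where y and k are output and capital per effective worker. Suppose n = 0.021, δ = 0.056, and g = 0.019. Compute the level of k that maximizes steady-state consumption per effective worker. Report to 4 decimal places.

k_gold ≈ 3.3389

n + g + δ = 0.021 + 0.019 + 0.056 = 0.096.
At the golden rule the marginal product of capital equals n+g+δ: 0.24·k^(0.24−1) = 0.096. Solving, k_gold = (0.24/0.096)^(1/0.76) ≈ 3.3389.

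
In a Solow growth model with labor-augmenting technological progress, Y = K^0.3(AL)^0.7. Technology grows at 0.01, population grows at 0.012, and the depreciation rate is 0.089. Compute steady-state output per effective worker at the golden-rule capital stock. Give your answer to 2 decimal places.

Break-even investment rate: n + g + δ = 0.012 + 0.01 + 0.089 = 0.111.
At the golden rule the marginal product of capital equals n+g+δ: 0.3·k^(0.3−1) = 0.111. Solving, k_gold = (0.3/0.111)^(1/0.7) ≈ 4.1386.
Output: y_gold = k_gold^0.3 = 4.1386^0.3 ≈ 1.5313.

y_gold ≈ 1.53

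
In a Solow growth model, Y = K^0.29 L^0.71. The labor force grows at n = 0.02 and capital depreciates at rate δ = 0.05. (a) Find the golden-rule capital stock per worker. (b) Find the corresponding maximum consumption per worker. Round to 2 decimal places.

Capital per worker breaks even when investment replaces (n + δ)·k; here n + δ = 0.07.
Maximizing c = f(k) − (n+δ)·k gives f'(k) = n+δ, i.e. 0.29·k^(0.29−1) = 0.07, so k_gold = (0.29/0.07)^(1/0.71) ≈ 7.4035.
y_gold = 7.4035^0.29 ≈ 1.7870; c_gold = y_gold − 0.07·k_gold ≈ 1.2688.

(a) k_gold ≈ 7.40; (b) c_gold ≈ 1.27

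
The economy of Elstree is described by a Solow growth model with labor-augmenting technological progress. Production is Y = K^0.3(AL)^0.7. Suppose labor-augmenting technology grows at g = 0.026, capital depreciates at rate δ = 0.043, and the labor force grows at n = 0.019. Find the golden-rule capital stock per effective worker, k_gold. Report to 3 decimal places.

Break-even investment rate: n + g + δ = 0.019 + 0.026 + 0.043 = 0.088.
Setting f'(k) = n+g+δ gives 0.3·k^(0.3−1) = 0.088, hence k_gold = (0.3/0.088)^(1/0.7) ≈ 5.7665.

k_gold ≈ 5.766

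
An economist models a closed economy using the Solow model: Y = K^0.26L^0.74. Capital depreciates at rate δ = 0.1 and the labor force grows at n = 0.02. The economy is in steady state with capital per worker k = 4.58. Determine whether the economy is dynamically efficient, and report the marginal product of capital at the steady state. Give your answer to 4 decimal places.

Break-even investment rate: n + δ = 0.02 + 0.1 = 0.12.
MPK = 0.26·k^(0.26−1) = 0.26·4.58^(-0.74) ≈ 0.0843.
MPK < 0.12, so the economy is dynamically inefficient (over-saving).

dynamically inefficient; MPK ≈ 0.0843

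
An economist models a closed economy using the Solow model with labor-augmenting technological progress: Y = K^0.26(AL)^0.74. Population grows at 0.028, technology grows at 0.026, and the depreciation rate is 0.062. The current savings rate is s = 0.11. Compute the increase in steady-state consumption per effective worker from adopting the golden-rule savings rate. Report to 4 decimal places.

The effective depreciation rate is n + g + δ = 0.028 + 0.026 + 0.062 = 0.116.
Current steady state (s = 0.11): k* = (0.11/0.116)^(1/0.74) ≈ 0.9307, y* = 0.9307^0.26 ≈ 0.9815, c* = (1−0.11)·0.9815 ≈ 0.8735.
Golden rule sets MPK = n+g+δ: 0.26·k^(0.26−1) = 0.116, so k_gold = (0.26/0.116)^(1/0.74) ≈ 2.9762.
y_gold = 2.9762^0.26 ≈ 1.3279, c_gold = y_gold − 0.116·k_gold ≈ 0.9826.
Gain: Δc = 0.9826 − 0.8735 ≈ 0.1091.

Δc ≈ 0.1091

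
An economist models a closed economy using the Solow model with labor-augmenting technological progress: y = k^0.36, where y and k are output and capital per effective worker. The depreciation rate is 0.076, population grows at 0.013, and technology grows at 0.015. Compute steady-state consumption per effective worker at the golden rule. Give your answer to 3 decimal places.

Capital per effective worker breaks even when investment replaces (n + g + δ)·k; here n + g + δ = 0.104.
Golden rule sets MPK = n+g+δ: 0.36·k^(0.36−1) = 0.104, so k_gold = (0.36/0.104)^(1/0.64) ≈ 6.9600.
y_gold = 6.9600^0.36 ≈ 2.0107.
c_gold = y_gold − (n+g+δ)·k_gold = 2.0107 − 0.104·6.9600 ≈ 1.2868.

c_gold ≈ 1.287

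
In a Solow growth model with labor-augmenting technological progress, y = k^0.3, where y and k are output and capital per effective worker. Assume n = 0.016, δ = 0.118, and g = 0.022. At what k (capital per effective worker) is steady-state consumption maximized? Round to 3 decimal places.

k_gold ≈ 2.545

Break-even investment rate: n + g + δ = 0.016 + 0.022 + 0.118 = 0.156.
Setting f'(k) = n+g+δ gives 0.3·k^(0.3−1) = 0.156, hence k_gold = (0.3/0.156)^(1/0.7) ≈ 2.5451.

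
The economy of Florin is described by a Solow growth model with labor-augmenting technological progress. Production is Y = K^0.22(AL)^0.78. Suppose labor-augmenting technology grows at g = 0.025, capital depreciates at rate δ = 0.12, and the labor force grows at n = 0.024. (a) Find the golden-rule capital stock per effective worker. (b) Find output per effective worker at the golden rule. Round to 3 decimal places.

(a) k_gold ≈ 1.402; (b) y_gold ≈ 1.077

n + g + δ = 0.024 + 0.025 + 0.12 = 0.169.
At the golden rule the marginal product of capital equals n+g+δ: 0.22·k^(0.22−1) = 0.169. Solving, k_gold = (0.22/0.169)^(1/0.78) ≈ 1.4023.
y_gold = 1.4023^0.22 ≈ 1.0772.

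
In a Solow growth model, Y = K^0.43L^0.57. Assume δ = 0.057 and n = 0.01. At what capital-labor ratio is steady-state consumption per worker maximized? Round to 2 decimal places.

k_gold ≈ 26.09

Break-even investment rate: n + δ = 0.01 + 0.057 = 0.067.
Golden rule sets MPK = n+δ: 0.43·k^(0.43−1) = 0.067, so k_gold = (0.43/0.067)^(1/0.57) ≈ 26.0904.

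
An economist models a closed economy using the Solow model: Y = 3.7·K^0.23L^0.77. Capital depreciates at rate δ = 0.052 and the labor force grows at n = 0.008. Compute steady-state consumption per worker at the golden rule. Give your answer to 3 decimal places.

Break-even investment rate: n + δ = 0.008 + 0.052 = 0.06.
At the golden rule the marginal product of capital equals n+δ: 0.23·3.7·k^(0.23−1) = 0.06. Solving, k_gold = (0.23·3.7/0.06)^(1/0.77) ≈ 31.3196.
y_gold = 3.7·31.3196^0.23 ≈ 8.1703.
c_gold = y_gold − (n+δ)·k_gold = 8.1703 − 0.06·31.3196 ≈ 6.2912.

c_gold ≈ 6.291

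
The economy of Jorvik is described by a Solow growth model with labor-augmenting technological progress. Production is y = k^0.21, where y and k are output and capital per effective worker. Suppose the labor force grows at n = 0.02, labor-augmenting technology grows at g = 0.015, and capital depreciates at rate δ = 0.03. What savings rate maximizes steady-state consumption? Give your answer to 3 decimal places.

s_gold = 0.210

Capital per effective worker breaks even when investment replaces (n + g + δ)·k; here n + g + δ = 0.065.
At the golden rule MPK = n+g+δ, and in any Cobb-Douglas steady state s = (n+g+δ)·k/y = MPK·k/y = capital's share 0.21.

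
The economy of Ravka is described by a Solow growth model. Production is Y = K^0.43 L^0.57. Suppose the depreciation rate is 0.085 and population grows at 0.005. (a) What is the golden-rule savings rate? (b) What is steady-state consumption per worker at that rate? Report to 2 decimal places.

(a) s_gold = 0.43; (b) c_gold ≈ 1.85

n + δ = 0.005 + 0.085 = 0.09.
For Cobb-Douglas, s_gold equals capital's share: s_gold = 0.43.
At the golden rule the marginal product of capital equals n+δ: 0.43·k^(0.43−1) = 0.09. Solving, k_gold = (0.43/0.09)^(1/0.57) ≈ 15.5462.
y_gold = 15.5462^0.43 ≈ 3.2539; c_gold = (1−0.43)·y_gold ≈ 1.8547.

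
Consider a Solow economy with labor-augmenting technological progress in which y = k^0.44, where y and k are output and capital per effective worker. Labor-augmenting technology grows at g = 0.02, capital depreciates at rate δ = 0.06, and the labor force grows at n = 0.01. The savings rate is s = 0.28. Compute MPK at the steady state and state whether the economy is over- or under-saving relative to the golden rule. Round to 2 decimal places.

under-saving; MPK ≈ 0.14

Capital per effective worker breaks even when investment replaces (n + g + δ)·k; here n + g + δ = 0.09.
Steady-state k*: s·k^0.44 = 0.09·k gives k* = (0.28/0.09)^(1/0.56) ≈ 7.5894.
MPK = 0.44·7.5894^(-0.56) ≈ 0.1414.
MPK > n+g+δ = 0.09, so the economy is dynamically efficient (under-saving).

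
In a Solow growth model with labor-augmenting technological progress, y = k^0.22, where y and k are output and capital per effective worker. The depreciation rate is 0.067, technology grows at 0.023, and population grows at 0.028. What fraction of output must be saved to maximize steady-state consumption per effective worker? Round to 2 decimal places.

s_gold = 0.22

Break-even investment rate: n + g + δ = 0.028 + 0.023 + 0.067 = 0.118.
At the golden rule MPK = n+g+δ, and in any Cobb-Douglas steady state s = (n+g+δ)·k/y = MPK·k/y = capital's share 0.22.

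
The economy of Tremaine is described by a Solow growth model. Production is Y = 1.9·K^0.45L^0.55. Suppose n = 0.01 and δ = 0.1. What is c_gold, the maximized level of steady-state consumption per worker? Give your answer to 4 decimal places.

Capital per worker breaks even when investment replaces (n + δ)·k; here n + δ = 0.11.
Maximizing c = f(k) − (n+δ)·k gives f'(k) = n+δ, i.e. 0.45·1.9·k^(0.45−1) = 0.11, so k_gold = (0.45·1.9/0.11)^(1/0.55) ≈ 41.6126.
y_gold = 1.9·41.6126^0.45 ≈ 10.1720.
c_gold = y_gold − (n+δ)·k_gold = 10.1720 − 0.11·41.6126 ≈ 5.5946.

c_gold ≈ 5.5946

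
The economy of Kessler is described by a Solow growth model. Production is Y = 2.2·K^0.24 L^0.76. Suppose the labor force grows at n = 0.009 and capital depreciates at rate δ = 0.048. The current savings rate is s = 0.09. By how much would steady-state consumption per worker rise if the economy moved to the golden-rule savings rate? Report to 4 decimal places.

Δc ≈ 0.4105

Break-even investment rate: n + δ = 0.009 + 0.048 = 0.057.
Current steady state (s = 0.09): k* = (0.09·2.2/0.057)^(1/0.76) ≈ 5.1471, y* = 2.2·5.1471^0.24 ≈ 3.2599, c* = (1−0.09)·3.2599 ≈ 2.9665.
Golden rule sets MPK = n+δ: 0.24·2.2·k^(0.24−1) = 0.057, so k_gold = (0.24·2.2/0.057)^(1/0.76) ≈ 18.7090.
y_gold = 2.2·18.7090^0.24 ≈ 4.4434, c_gold = y_gold − 0.057·k_gold ≈ 3.3770.
Gain: Δc = 3.3770 − 2.9665 ≈ 0.4105.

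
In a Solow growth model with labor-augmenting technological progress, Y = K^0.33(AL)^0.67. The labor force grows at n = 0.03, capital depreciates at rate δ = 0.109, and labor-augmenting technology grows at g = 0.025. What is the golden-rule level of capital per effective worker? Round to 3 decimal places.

Break-even investment rate: n + g + δ = 0.03 + 0.025 + 0.109 = 0.164.
Maximizing c = f(k) − (n+g+δ)·k gives f'(k) = n+g+δ, i.e. 0.33·k^(0.33−1) = 0.164, so k_gold = (0.33/0.164)^(1/0.67) ≈ 2.8395.

k_gold ≈ 2.839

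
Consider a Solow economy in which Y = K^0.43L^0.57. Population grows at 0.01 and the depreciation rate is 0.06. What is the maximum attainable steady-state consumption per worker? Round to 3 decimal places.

c_gold ≈ 2.242

Break-even investment rate: n + δ = 0.01 + 0.06 = 0.07.
At the golden rule the marginal product of capital equals n+δ: 0.43·k^(0.43−1) = 0.07. Solving, k_gold = (0.43/0.07)^(1/0.57) ≈ 24.1605.
y_gold = 24.1605^0.43 ≈ 3.9331.
c_gold = y_gold − (n+δ)·k_gold = 3.9331 − 0.07·24.1605 ≈ 2.2419.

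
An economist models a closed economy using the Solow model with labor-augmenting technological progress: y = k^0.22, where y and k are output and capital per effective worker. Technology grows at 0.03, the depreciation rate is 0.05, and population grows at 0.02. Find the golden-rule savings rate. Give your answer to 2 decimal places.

Capital per effective worker breaks even when investment replaces (n + g + δ)·k; here n + g + δ = 0.1.
At the golden rule MPK = n+g+δ, and in any Cobb-Douglas steady state s = (n+g+δ)·k/y = MPK·k/y = capital's share 0.22.

s_gold = 0.22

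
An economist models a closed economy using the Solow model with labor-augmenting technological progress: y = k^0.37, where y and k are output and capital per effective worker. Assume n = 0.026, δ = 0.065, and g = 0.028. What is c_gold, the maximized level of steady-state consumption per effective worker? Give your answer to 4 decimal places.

Break-even investment rate: n + g + δ = 0.026 + 0.028 + 0.065 = 0.119.
Setting f'(k) = n+g+δ gives 0.37·k^(0.37−1) = 0.119, hence k_gold = (0.37/0.119)^(1/0.63) ≈ 6.0533.
y_gold = 6.0533^0.37 ≈ 1.9469.
c_gold = y_gold − (n+g+δ)·k_gold = 1.9469 − 0.119·6.0533 ≈ 1.2265.

c_gold ≈ 1.2265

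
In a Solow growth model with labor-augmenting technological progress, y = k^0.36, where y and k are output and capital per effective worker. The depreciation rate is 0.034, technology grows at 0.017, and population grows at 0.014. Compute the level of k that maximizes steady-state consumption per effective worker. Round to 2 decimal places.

The effective depreciation rate is n + g + δ = 0.014 + 0.017 + 0.034 = 0.065.
Setting f'(k) = n+g+δ gives 0.36·k^(0.36−1) = 0.065, hence k_gold = (0.36/0.065)^(1/0.64) ≈ 14.5059.

k_gold ≈ 14.51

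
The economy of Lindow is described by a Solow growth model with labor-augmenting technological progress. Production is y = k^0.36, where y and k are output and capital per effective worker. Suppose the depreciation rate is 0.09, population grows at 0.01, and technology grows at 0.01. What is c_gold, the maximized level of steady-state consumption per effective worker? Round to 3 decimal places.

n + g + δ = 0.01 + 0.01 + 0.09 = 0.11.
Setting f'(k) = n+g+δ gives 0.36·k^(0.36−1) = 0.11, hence k_gold = (0.36/0.11)^(1/0.64) ≈ 6.3760.
y_gold = 6.3760^0.36 ≈ 1.9482.
c_gold = y_gold − (n+g+δ)·k_gold = 1.9482 − 0.11·6.3760 ≈ 1.2469.

c_gold ≈ 1.247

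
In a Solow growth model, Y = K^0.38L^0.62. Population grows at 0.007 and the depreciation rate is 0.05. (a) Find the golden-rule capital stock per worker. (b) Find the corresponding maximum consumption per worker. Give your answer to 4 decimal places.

n + δ = 0.007 + 0.05 = 0.057.
At the golden rule the marginal product of capital equals n+δ: 0.38·k^(0.38−1) = 0.057. Solving, k_gold = (0.38/0.057)^(1/0.62) ≈ 21.3248.
y_gold = 21.3248^0.38 ≈ 3.1987; c_gold = y_gold − 0.057·k_gold ≈ 1.9832.

(a) k_gold ≈ 21.3248; (b) c_gold ≈ 1.9832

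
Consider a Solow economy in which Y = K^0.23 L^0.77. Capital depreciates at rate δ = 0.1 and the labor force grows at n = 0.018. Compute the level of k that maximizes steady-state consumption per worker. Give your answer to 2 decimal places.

k_gold ≈ 2.38

The effective depreciation rate is n + δ = 0.018 + 0.1 = 0.118.
Maximizing c = f(k) − (n+δ)·k gives f'(k) = n+δ, i.e. 0.23·k^(0.23−1) = 0.118, so k_gold = (0.23/0.118)^(1/0.77) ≈ 2.3792.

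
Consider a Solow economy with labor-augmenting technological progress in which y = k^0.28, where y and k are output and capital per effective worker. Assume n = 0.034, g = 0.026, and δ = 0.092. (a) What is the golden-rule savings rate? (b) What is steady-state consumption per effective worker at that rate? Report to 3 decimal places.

(a) s_gold = 0.280; (b) c_gold ≈ 0.913

Break-even investment rate: n + g + δ = 0.034 + 0.026 + 0.092 = 0.152.
For Cobb-Douglas, s_gold equals capital's share: s_gold = 0.28.
Setting f'(k) = n+g+δ gives 0.28·k^(0.28−1) = 0.152, hence k_gold = (0.28/0.152)^(1/0.72) ≈ 2.3361.
y_gold = 2.3361^0.28 ≈ 1.2682; c_gold = (1−0.28)·y_gold ≈ 0.9131.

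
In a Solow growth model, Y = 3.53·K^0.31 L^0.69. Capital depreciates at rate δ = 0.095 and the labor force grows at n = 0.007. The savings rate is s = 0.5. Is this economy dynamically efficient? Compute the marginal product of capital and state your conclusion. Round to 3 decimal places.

dynamically inefficient; MPK ≈ 0.063

Capital per worker breaks even when investment replaces (n + δ)·k; here n + δ = 0.102.
Steady-state k*: s·A·k^0.31 = 0.102·k gives k* = (0.5·3.53/0.102)^(1/0.69) ≈ 62.2891.
MPK = 0.31·3.53·62.2891^(-0.69) ≈ 0.0632.
MPK < n+δ = 0.102, so the economy is dynamically inefficient (over-saving).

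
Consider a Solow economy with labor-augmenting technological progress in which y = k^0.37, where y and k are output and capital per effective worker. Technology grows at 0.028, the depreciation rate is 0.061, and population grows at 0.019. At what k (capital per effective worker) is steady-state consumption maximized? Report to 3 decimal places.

Break-even investment rate: n + g + δ = 0.019 + 0.028 + 0.061 = 0.108.
Golden rule sets MPK = n+g+δ: 0.37·k^(0.37−1) = 0.108, so k_gold = (0.37/0.108)^(1/0.63) ≈ 7.0608.

k_gold ≈ 7.061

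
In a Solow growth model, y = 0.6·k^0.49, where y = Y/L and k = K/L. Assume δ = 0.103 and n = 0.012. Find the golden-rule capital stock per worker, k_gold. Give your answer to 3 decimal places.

k_gold ≈ 6.300

Capital per worker breaks even when investment replaces (n + δ)·k; here n + δ = 0.115.
Golden rule sets MPK = n+δ: 0.49·0.6·k^(0.49−1) = 0.115, so k_gold = (0.49·0.6/0.115)^(1/0.51) ≈ 6.2996.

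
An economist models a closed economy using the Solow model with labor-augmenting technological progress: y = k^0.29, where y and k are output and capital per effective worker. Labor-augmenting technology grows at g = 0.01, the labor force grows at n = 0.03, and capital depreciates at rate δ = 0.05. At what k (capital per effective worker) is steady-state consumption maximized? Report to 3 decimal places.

k_gold ≈ 5.197

The effective depreciation rate is n + g + δ = 0.03 + 0.01 + 0.05 = 0.09.
Setting f'(k) = n+g+δ gives 0.29·k^(0.29−1) = 0.09, hence k_gold = (0.29/0.09)^(1/0.71) ≈ 5.1965.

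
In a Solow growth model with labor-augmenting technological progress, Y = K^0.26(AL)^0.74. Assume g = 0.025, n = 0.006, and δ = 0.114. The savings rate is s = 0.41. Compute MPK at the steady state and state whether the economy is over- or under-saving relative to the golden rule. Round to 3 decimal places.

The effective depreciation rate is n + g + δ = 0.006 + 0.025 + 0.114 = 0.145.
Steady-state k*: s·k^0.26 = 0.145·k gives k* = (0.41/0.145)^(1/0.74) ≈ 4.0740.
MPK = 0.26·4.0740^(-0.74) ≈ 0.0920.
MPK < n+g+δ = 0.145, so the economy is dynamically inefficient (over-saving).

over-saving; MPK ≈ 0.092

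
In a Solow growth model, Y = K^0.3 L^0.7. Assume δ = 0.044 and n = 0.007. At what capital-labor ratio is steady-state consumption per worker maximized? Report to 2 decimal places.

n + δ = 0.007 + 0.044 = 0.051.
Golden rule sets MPK = n+δ: 0.3·k^(0.3−1) = 0.051, so k_gold = (0.3/0.051)^(1/0.7) ≈ 12.5707.

k_gold ≈ 12.57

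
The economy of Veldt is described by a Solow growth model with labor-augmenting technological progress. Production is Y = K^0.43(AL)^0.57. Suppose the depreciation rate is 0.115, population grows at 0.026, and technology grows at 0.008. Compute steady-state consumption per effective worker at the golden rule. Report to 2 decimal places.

c_gold ≈ 1.27

Break-even investment rate: n + g + δ = 0.026 + 0.008 + 0.115 = 0.149.
Maximizing c = f(k) − (n+g+δ)·k gives f'(k) = n+g+δ, i.e. 0.43·k^(0.43−1) = 0.149, so k_gold = (0.43/0.149)^(1/0.57) ≈ 6.4197.
y_gold = 6.4197^0.43 ≈ 2.2245.
c_gold = y_gold − (n+g+δ)·k_gold = 2.2245 − 0.149·6.4197 ≈ 1.2680.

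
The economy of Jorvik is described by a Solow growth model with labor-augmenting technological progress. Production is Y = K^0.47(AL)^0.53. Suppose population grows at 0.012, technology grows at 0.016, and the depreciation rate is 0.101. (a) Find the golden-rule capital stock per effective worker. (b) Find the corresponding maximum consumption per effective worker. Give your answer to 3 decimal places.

Break-even investment rate: n + g + δ = 0.012 + 0.016 + 0.101 = 0.129.
Setting f'(k) = n+g+δ gives 0.47·k^(0.47−1) = 0.129, hence k_gold = (0.47/0.129)^(1/0.53) ≈ 11.4670.
y_gold = 11.4670^0.47 ≈ 3.1473; c_gold = y_gold − 0.129·k_gold ≈ 1.6681.

(a) k_gold ≈ 11.467; (b) c_gold ≈ 1.668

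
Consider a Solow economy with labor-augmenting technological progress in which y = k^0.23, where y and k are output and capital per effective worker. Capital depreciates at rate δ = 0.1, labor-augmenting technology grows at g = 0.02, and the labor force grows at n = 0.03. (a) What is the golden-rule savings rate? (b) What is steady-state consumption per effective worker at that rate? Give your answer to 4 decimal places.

(a) s_gold = 0.2300; (b) c_gold ≈ 0.8749

The effective depreciation rate is n + g + δ = 0.03 + 0.02 + 0.1 = 0.15.
For Cobb-Douglas, s_gold equals capital's share: s_gold = 0.23.
Setting f'(k) = n+g+δ gives 0.23·k^(0.23−1) = 0.15, hence k_gold = (0.23/0.15)^(1/0.77) ≈ 1.7422.
y_gold = 1.7422^0.23 ≈ 1.1362; c_gold = (1−0.23)·y_gold ≈ 0.8749.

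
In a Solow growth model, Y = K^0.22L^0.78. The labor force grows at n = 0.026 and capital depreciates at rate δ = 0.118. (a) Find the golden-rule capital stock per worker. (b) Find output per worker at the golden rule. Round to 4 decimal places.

(a) k_gold ≈ 1.7218; (b) y_gold ≈ 1.1270

Capital per worker breaks even when investment replaces (n + δ)·k; here n + δ = 0.144.
Setting f'(k) = n+δ gives 0.22·k^(0.22−1) = 0.144, hence k_gold = (0.22/0.144)^(1/0.78) ≈ 1.7218.
y_gold = 1.7218^0.22 ≈ 1.1270.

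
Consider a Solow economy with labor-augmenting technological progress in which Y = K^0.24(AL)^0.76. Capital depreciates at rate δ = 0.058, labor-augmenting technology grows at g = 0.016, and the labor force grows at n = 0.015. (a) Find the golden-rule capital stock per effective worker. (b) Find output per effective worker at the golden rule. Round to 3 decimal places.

The effective depreciation rate is n + g + δ = 0.015 + 0.016 + 0.058 = 0.089.
At the golden rule the marginal product of capital equals n+g+δ: 0.24·k^(0.24−1) = 0.089. Solving, k_gold = (0.24/0.089)^(1/0.76) ≈ 3.6887.
y_gold = 3.6887^0.24 ≈ 1.3679.

(a) k_gold ≈ 3.689; (b) y_gold ≈ 1.368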